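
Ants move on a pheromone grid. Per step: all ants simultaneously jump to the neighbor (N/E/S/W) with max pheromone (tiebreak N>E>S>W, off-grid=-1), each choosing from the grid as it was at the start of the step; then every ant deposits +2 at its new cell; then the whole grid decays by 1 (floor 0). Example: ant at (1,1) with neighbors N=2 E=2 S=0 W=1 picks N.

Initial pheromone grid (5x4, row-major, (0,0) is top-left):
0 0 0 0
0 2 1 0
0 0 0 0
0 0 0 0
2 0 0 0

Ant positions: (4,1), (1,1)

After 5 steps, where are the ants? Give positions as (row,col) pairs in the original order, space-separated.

Step 1: ant0:(4,1)->W->(4,0) | ant1:(1,1)->E->(1,2)
  grid max=3 at (4,0)
Step 2: ant0:(4,0)->N->(3,0) | ant1:(1,2)->W->(1,1)
  grid max=2 at (1,1)
Step 3: ant0:(3,0)->S->(4,0) | ant1:(1,1)->E->(1,2)
  grid max=3 at (4,0)
Step 4: ant0:(4,0)->N->(3,0) | ant1:(1,2)->W->(1,1)
  grid max=2 at (1,1)
Step 5: ant0:(3,0)->S->(4,0) | ant1:(1,1)->E->(1,2)
  grid max=3 at (4,0)

(4,0) (1,2)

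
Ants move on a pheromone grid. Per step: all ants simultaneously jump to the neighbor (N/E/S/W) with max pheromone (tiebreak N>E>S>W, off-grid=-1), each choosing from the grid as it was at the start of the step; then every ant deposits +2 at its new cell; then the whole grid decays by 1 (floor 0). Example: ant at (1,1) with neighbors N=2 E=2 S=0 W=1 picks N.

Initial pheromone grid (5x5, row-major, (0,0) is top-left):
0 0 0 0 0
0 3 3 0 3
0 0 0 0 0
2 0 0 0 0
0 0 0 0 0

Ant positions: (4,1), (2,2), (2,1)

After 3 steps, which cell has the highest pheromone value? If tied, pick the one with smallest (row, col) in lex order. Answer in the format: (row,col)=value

Step 1: ant0:(4,1)->N->(3,1) | ant1:(2,2)->N->(1,2) | ant2:(2,1)->N->(1,1)
  grid max=4 at (1,1)
Step 2: ant0:(3,1)->W->(3,0) | ant1:(1,2)->W->(1,1) | ant2:(1,1)->E->(1,2)
  grid max=5 at (1,1)
Step 3: ant0:(3,0)->N->(2,0) | ant1:(1,1)->E->(1,2) | ant2:(1,2)->W->(1,1)
  grid max=6 at (1,1)
Final grid:
  0 0 0 0 0
  0 6 6 0 0
  1 0 0 0 0
  1 0 0 0 0
  0 0 0 0 0
Max pheromone 6 at (1,1)

Answer: (1,1)=6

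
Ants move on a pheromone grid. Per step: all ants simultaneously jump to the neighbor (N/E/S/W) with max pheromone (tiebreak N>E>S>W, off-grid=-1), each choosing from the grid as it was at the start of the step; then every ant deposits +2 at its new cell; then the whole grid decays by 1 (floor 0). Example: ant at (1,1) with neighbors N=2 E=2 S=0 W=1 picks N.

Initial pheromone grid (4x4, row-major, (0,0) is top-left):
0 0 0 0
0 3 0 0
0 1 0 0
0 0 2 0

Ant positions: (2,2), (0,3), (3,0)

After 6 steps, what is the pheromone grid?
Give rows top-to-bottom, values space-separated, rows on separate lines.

After step 1: ants at (3,2),(1,3),(2,0)
  0 0 0 0
  0 2 0 1
  1 0 0 0
  0 0 3 0
After step 2: ants at (2,2),(0,3),(1,0)
  0 0 0 1
  1 1 0 0
  0 0 1 0
  0 0 2 0
After step 3: ants at (3,2),(1,3),(1,1)
  0 0 0 0
  0 2 0 1
  0 0 0 0
  0 0 3 0
After step 4: ants at (2,2),(0,3),(0,1)
  0 1 0 1
  0 1 0 0
  0 0 1 0
  0 0 2 0
After step 5: ants at (3,2),(1,3),(1,1)
  0 0 0 0
  0 2 0 1
  0 0 0 0
  0 0 3 0
After step 6: ants at (2,2),(0,3),(0,1)
  0 1 0 1
  0 1 0 0
  0 0 1 0
  0 0 2 0

0 1 0 1
0 1 0 0
0 0 1 0
0 0 2 0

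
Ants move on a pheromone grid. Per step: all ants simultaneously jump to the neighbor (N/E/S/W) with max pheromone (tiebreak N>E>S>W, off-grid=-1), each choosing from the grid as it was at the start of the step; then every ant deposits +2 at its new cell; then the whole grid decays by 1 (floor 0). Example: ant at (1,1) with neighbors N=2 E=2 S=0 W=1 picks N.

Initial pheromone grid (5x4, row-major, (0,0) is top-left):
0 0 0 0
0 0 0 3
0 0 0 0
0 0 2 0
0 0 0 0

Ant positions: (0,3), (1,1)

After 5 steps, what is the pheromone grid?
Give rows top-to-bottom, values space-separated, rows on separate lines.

After step 1: ants at (1,3),(0,1)
  0 1 0 0
  0 0 0 4
  0 0 0 0
  0 0 1 0
  0 0 0 0
After step 2: ants at (0,3),(0,2)
  0 0 1 1
  0 0 0 3
  0 0 0 0
  0 0 0 0
  0 0 0 0
After step 3: ants at (1,3),(0,3)
  0 0 0 2
  0 0 0 4
  0 0 0 0
  0 0 0 0
  0 0 0 0
After step 4: ants at (0,3),(1,3)
  0 0 0 3
  0 0 0 5
  0 0 0 0
  0 0 0 0
  0 0 0 0
After step 5: ants at (1,3),(0,3)
  0 0 0 4
  0 0 0 6
  0 0 0 0
  0 0 0 0
  0 0 0 0

0 0 0 4
0 0 0 6
0 0 0 0
0 0 0 0
0 0 0 0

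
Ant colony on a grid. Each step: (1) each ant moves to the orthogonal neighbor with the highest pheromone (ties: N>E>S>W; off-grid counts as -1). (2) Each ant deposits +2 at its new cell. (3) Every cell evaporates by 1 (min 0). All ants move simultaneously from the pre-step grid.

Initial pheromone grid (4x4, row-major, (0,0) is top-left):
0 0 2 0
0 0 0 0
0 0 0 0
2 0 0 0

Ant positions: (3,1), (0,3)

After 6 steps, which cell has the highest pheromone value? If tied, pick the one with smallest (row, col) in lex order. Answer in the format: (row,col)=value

Answer: (0,2)=2

Derivation:
Step 1: ant0:(3,1)->W->(3,0) | ant1:(0,3)->W->(0,2)
  grid max=3 at (0,2)
Step 2: ant0:(3,0)->N->(2,0) | ant1:(0,2)->E->(0,3)
  grid max=2 at (0,2)
Step 3: ant0:(2,0)->S->(3,0) | ant1:(0,3)->W->(0,2)
  grid max=3 at (0,2)
Step 4: ant0:(3,0)->N->(2,0) | ant1:(0,2)->E->(0,3)
  grid max=2 at (0,2)
Step 5: ant0:(2,0)->S->(3,0) | ant1:(0,3)->W->(0,2)
  grid max=3 at (0,2)
Step 6: ant0:(3,0)->N->(2,0) | ant1:(0,2)->E->(0,3)
  grid max=2 at (0,2)
Final grid:
  0 0 2 1
  0 0 0 0
  1 0 0 0
  2 0 0 0
Max pheromone 2 at (0,2)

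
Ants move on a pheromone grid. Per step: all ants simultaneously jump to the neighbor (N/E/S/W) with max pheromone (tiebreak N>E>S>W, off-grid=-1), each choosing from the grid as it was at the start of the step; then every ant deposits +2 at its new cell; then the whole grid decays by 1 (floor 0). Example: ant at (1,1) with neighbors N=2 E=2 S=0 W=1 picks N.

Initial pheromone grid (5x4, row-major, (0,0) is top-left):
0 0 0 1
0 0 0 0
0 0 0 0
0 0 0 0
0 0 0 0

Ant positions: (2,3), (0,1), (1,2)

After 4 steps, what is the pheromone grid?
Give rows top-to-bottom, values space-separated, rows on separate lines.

After step 1: ants at (1,3),(0,2),(0,2)
  0 0 3 0
  0 0 0 1
  0 0 0 0
  0 0 0 0
  0 0 0 0
After step 2: ants at (0,3),(0,3),(0,3)
  0 0 2 5
  0 0 0 0
  0 0 0 0
  0 0 0 0
  0 0 0 0
After step 3: ants at (0,2),(0,2),(0,2)
  0 0 7 4
  0 0 0 0
  0 0 0 0
  0 0 0 0
  0 0 0 0
After step 4: ants at (0,3),(0,3),(0,3)
  0 0 6 9
  0 0 0 0
  0 0 0 0
  0 0 0 0
  0 0 0 0

0 0 6 9
0 0 0 0
0 0 0 0
0 0 0 0
0 0 0 0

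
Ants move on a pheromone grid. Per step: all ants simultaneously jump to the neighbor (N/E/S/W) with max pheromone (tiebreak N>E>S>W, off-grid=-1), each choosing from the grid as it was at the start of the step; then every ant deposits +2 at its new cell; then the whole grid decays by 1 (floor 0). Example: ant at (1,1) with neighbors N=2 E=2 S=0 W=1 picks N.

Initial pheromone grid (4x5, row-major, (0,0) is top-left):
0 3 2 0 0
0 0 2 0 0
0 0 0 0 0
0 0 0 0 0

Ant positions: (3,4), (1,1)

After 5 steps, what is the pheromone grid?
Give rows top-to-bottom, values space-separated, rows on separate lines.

After step 1: ants at (2,4),(0,1)
  0 4 1 0 0
  0 0 1 0 0
  0 0 0 0 1
  0 0 0 0 0
After step 2: ants at (1,4),(0,2)
  0 3 2 0 0
  0 0 0 0 1
  0 0 0 0 0
  0 0 0 0 0
After step 3: ants at (0,4),(0,1)
  0 4 1 0 1
  0 0 0 0 0
  0 0 0 0 0
  0 0 0 0 0
After step 4: ants at (1,4),(0,2)
  0 3 2 0 0
  0 0 0 0 1
  0 0 0 0 0
  0 0 0 0 0
After step 5: ants at (0,4),(0,1)
  0 4 1 0 1
  0 0 0 0 0
  0 0 0 0 0
  0 0 0 0 0

0 4 1 0 1
0 0 0 0 0
0 0 0 0 0
0 0 0 0 0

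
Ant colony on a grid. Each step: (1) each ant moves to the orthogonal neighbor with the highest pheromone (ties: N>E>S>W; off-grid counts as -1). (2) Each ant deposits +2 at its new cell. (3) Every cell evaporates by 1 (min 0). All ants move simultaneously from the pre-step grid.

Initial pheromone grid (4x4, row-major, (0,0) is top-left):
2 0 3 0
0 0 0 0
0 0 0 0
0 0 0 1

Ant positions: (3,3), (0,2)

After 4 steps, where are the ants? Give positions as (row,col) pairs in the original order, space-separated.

Step 1: ant0:(3,3)->N->(2,3) | ant1:(0,2)->E->(0,3)
  grid max=2 at (0,2)
Step 2: ant0:(2,3)->N->(1,3) | ant1:(0,3)->W->(0,2)
  grid max=3 at (0,2)
Step 3: ant0:(1,3)->N->(0,3) | ant1:(0,2)->E->(0,3)
  grid max=3 at (0,3)
Step 4: ant0:(0,3)->W->(0,2) | ant1:(0,3)->W->(0,2)
  grid max=5 at (0,2)

(0,2) (0,2)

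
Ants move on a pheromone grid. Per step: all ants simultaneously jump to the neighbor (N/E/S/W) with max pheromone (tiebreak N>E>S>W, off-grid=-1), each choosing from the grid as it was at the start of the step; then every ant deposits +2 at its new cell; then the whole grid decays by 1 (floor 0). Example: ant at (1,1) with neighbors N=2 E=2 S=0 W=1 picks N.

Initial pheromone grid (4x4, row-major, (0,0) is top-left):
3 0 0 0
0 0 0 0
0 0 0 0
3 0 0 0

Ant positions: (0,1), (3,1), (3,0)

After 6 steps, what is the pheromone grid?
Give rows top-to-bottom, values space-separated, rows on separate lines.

After step 1: ants at (0,0),(3,0),(2,0)
  4 0 0 0
  0 0 0 0
  1 0 0 0
  4 0 0 0
After step 2: ants at (0,1),(2,0),(3,0)
  3 1 0 0
  0 0 0 0
  2 0 0 0
  5 0 0 0
After step 3: ants at (0,0),(3,0),(2,0)
  4 0 0 0
  0 0 0 0
  3 0 0 0
  6 0 0 0
After step 4: ants at (0,1),(2,0),(3,0)
  3 1 0 0
  0 0 0 0
  4 0 0 0
  7 0 0 0
After step 5: ants at (0,0),(3,0),(2,0)
  4 0 0 0
  0 0 0 0
  5 0 0 0
  8 0 0 0
After step 6: ants at (0,1),(2,0),(3,0)
  3 1 0 0
  0 0 0 0
  6 0 0 0
  9 0 0 0

3 1 0 0
0 0 0 0
6 0 0 0
9 0 0 0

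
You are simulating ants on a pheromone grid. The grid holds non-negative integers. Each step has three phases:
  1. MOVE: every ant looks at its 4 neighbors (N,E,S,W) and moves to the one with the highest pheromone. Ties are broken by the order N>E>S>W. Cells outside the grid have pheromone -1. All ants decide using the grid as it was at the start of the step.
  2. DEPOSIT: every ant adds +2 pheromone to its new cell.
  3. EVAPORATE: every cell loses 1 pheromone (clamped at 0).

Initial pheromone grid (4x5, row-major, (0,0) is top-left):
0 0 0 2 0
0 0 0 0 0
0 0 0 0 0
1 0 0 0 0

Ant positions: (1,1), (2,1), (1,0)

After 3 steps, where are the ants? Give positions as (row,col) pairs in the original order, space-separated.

Step 1: ant0:(1,1)->N->(0,1) | ant1:(2,1)->N->(1,1) | ant2:(1,0)->N->(0,0)
  grid max=1 at (0,0)
Step 2: ant0:(0,1)->S->(1,1) | ant1:(1,1)->N->(0,1) | ant2:(0,0)->E->(0,1)
  grid max=4 at (0,1)
Step 3: ant0:(1,1)->N->(0,1) | ant1:(0,1)->S->(1,1) | ant2:(0,1)->S->(1,1)
  grid max=5 at (0,1)

(0,1) (1,1) (1,1)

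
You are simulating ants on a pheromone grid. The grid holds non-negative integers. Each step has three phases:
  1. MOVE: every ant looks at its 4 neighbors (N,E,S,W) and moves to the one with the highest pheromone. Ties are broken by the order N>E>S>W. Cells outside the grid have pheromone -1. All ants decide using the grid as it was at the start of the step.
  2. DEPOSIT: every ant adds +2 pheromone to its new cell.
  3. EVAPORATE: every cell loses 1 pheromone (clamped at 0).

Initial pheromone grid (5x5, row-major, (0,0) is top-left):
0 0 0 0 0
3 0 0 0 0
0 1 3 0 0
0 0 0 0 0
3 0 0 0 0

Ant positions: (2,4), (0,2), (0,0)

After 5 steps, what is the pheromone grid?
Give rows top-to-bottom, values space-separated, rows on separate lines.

After step 1: ants at (1,4),(0,3),(1,0)
  0 0 0 1 0
  4 0 0 0 1
  0 0 2 0 0
  0 0 0 0 0
  2 0 0 0 0
After step 2: ants at (0,4),(0,4),(0,0)
  1 0 0 0 3
  3 0 0 0 0
  0 0 1 0 0
  0 0 0 0 0
  1 0 0 0 0
After step 3: ants at (1,4),(1,4),(1,0)
  0 0 0 0 2
  4 0 0 0 3
  0 0 0 0 0
  0 0 0 0 0
  0 0 0 0 0
After step 4: ants at (0,4),(0,4),(0,0)
  1 0 0 0 5
  3 0 0 0 2
  0 0 0 0 0
  0 0 0 0 0
  0 0 0 0 0
After step 5: ants at (1,4),(1,4),(1,0)
  0 0 0 0 4
  4 0 0 0 5
  0 0 0 0 0
  0 0 0 0 0
  0 0 0 0 0

0 0 0 0 4
4 0 0 0 5
0 0 0 0 0
0 0 0 0 0
0 0 0 0 0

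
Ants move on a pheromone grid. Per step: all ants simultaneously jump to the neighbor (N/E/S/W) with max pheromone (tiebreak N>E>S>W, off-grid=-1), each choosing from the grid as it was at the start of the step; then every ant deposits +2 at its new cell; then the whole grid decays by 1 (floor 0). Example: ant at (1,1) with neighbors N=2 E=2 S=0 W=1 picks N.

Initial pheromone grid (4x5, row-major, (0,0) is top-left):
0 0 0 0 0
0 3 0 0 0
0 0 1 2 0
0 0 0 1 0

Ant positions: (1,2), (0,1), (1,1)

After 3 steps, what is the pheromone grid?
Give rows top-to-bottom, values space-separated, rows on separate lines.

After step 1: ants at (1,1),(1,1),(0,1)
  0 1 0 0 0
  0 6 0 0 0
  0 0 0 1 0
  0 0 0 0 0
After step 2: ants at (0,1),(0,1),(1,1)
  0 4 0 0 0
  0 7 0 0 0
  0 0 0 0 0
  0 0 0 0 0
After step 3: ants at (1,1),(1,1),(0,1)
  0 5 0 0 0
  0 10 0 0 0
  0 0 0 0 0
  0 0 0 0 0

0 5 0 0 0
0 10 0 0 0
0 0 0 0 0
0 0 0 0 0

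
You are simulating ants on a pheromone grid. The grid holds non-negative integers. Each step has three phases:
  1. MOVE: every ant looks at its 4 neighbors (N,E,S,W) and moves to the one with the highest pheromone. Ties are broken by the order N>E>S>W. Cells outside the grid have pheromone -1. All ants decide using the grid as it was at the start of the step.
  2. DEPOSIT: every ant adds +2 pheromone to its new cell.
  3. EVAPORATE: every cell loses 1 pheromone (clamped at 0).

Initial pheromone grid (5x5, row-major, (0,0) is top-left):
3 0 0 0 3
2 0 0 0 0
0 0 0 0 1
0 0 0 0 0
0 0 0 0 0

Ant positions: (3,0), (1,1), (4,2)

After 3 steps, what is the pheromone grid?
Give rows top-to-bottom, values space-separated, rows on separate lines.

After step 1: ants at (2,0),(1,0),(3,2)
  2 0 0 0 2
  3 0 0 0 0
  1 0 0 0 0
  0 0 1 0 0
  0 0 0 0 0
After step 2: ants at (1,0),(0,0),(2,2)
  3 0 0 0 1
  4 0 0 0 0
  0 0 1 0 0
  0 0 0 0 0
  0 0 0 0 0
After step 3: ants at (0,0),(1,0),(1,2)
  4 0 0 0 0
  5 0 1 0 0
  0 0 0 0 0
  0 0 0 0 0
  0 0 0 0 0

4 0 0 0 0
5 0 1 0 0
0 0 0 0 0
0 0 0 0 0
0 0 0 0 0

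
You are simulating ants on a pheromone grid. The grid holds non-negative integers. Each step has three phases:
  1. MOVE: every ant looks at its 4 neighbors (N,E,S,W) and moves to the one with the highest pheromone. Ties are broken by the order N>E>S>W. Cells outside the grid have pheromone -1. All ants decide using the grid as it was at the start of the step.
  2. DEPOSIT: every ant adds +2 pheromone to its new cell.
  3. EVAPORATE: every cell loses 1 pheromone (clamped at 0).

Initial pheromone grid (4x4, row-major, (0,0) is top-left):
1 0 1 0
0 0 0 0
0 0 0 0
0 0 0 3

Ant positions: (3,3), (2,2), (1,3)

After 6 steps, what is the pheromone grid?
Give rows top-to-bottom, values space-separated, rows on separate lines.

After step 1: ants at (2,3),(1,2),(0,3)
  0 0 0 1
  0 0 1 0
  0 0 0 1
  0 0 0 2
After step 2: ants at (3,3),(0,2),(1,3)
  0 0 1 0
  0 0 0 1
  0 0 0 0
  0 0 0 3
After step 3: ants at (2,3),(0,3),(0,3)
  0 0 0 3
  0 0 0 0
  0 0 0 1
  0 0 0 2
After step 4: ants at (3,3),(1,3),(1,3)
  0 0 0 2
  0 0 0 3
  0 0 0 0
  0 0 0 3
After step 5: ants at (2,3),(0,3),(0,3)
  0 0 0 5
  0 0 0 2
  0 0 0 1
  0 0 0 2
After step 6: ants at (1,3),(1,3),(1,3)
  0 0 0 4
  0 0 0 7
  0 0 0 0
  0 0 0 1

0 0 0 4
0 0 0 7
0 0 0 0
0 0 0 1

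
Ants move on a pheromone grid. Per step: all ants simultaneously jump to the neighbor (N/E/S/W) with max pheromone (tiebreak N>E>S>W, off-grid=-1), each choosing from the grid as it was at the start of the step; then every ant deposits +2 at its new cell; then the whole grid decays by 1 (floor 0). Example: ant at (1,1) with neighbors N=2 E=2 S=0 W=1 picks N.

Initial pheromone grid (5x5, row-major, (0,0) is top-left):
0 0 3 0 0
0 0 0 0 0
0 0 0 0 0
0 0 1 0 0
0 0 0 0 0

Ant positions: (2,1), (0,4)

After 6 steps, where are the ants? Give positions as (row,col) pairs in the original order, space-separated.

Step 1: ant0:(2,1)->N->(1,1) | ant1:(0,4)->S->(1,4)
  grid max=2 at (0,2)
Step 2: ant0:(1,1)->N->(0,1) | ant1:(1,4)->N->(0,4)
  grid max=1 at (0,1)
Step 3: ant0:(0,1)->E->(0,2) | ant1:(0,4)->S->(1,4)
  grid max=2 at (0,2)
Step 4: ant0:(0,2)->E->(0,3) | ant1:(1,4)->N->(0,4)
  grid max=1 at (0,2)
Step 5: ant0:(0,3)->E->(0,4) | ant1:(0,4)->W->(0,3)
  grid max=2 at (0,3)
Step 6: ant0:(0,4)->W->(0,3) | ant1:(0,3)->E->(0,4)
  grid max=3 at (0,3)

(0,3) (0,4)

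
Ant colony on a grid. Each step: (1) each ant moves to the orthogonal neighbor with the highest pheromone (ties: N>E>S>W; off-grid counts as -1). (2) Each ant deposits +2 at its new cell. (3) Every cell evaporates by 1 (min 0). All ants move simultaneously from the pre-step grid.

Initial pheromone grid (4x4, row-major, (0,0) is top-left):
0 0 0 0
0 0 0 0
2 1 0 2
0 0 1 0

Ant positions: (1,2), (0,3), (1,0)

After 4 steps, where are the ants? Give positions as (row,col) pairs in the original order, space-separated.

Step 1: ant0:(1,2)->N->(0,2) | ant1:(0,3)->S->(1,3) | ant2:(1,0)->S->(2,0)
  grid max=3 at (2,0)
Step 2: ant0:(0,2)->E->(0,3) | ant1:(1,3)->S->(2,3) | ant2:(2,0)->N->(1,0)
  grid max=2 at (2,0)
Step 3: ant0:(0,3)->S->(1,3) | ant1:(2,3)->N->(1,3) | ant2:(1,0)->S->(2,0)
  grid max=3 at (1,3)
Step 4: ant0:(1,3)->S->(2,3) | ant1:(1,3)->S->(2,3) | ant2:(2,0)->N->(1,0)
  grid max=4 at (2,3)

(2,3) (2,3) (1,0)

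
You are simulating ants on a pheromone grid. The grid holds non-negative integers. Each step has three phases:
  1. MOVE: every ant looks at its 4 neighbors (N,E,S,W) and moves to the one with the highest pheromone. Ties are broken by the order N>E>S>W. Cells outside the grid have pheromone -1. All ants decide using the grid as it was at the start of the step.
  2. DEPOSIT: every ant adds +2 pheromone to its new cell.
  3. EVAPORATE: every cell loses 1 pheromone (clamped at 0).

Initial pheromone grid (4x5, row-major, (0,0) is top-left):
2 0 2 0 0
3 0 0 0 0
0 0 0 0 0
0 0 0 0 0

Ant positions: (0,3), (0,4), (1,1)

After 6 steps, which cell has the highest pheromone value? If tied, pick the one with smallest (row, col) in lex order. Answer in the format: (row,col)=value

Answer: (0,2)=6

Derivation:
Step 1: ant0:(0,3)->W->(0,2) | ant1:(0,4)->S->(1,4) | ant2:(1,1)->W->(1,0)
  grid max=4 at (1,0)
Step 2: ant0:(0,2)->E->(0,3) | ant1:(1,4)->N->(0,4) | ant2:(1,0)->N->(0,0)
  grid max=3 at (1,0)
Step 3: ant0:(0,3)->W->(0,2) | ant1:(0,4)->W->(0,3) | ant2:(0,0)->S->(1,0)
  grid max=4 at (1,0)
Step 4: ant0:(0,2)->E->(0,3) | ant1:(0,3)->W->(0,2) | ant2:(1,0)->N->(0,0)
  grid max=4 at (0,2)
Step 5: ant0:(0,3)->W->(0,2) | ant1:(0,2)->E->(0,3) | ant2:(0,0)->S->(1,0)
  grid max=5 at (0,2)
Step 6: ant0:(0,2)->E->(0,3) | ant1:(0,3)->W->(0,2) | ant2:(1,0)->N->(0,0)
  grid max=6 at (0,2)
Final grid:
  2 0 6 5 0
  3 0 0 0 0
  0 0 0 0 0
  0 0 0 0 0
Max pheromone 6 at (0,2)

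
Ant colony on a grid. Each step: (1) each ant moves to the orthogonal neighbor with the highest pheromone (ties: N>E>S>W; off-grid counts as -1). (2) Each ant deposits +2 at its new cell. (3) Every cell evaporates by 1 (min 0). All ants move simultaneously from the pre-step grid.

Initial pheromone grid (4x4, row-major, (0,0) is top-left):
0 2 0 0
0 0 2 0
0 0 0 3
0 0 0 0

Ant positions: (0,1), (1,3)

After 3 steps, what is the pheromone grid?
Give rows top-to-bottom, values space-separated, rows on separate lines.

After step 1: ants at (0,2),(2,3)
  0 1 1 0
  0 0 1 0
  0 0 0 4
  0 0 0 0
After step 2: ants at (1,2),(1,3)
  0 0 0 0
  0 0 2 1
  0 0 0 3
  0 0 0 0
After step 3: ants at (1,3),(2,3)
  0 0 0 0
  0 0 1 2
  0 0 0 4
  0 0 0 0

0 0 0 0
0 0 1 2
0 0 0 4
0 0 0 0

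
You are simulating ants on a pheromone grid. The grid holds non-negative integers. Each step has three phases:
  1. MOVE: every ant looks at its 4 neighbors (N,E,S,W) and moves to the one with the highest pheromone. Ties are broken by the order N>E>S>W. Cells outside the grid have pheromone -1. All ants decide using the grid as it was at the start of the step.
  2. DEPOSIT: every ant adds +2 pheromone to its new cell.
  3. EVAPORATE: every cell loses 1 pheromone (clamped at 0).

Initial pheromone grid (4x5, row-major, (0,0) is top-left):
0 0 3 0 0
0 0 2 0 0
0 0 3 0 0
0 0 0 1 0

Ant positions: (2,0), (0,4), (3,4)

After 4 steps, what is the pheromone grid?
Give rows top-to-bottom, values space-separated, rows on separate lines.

After step 1: ants at (1,0),(1,4),(3,3)
  0 0 2 0 0
  1 0 1 0 1
  0 0 2 0 0
  0 0 0 2 0
After step 2: ants at (0,0),(0,4),(2,3)
  1 0 1 0 1
  0 0 0 0 0
  0 0 1 1 0
  0 0 0 1 0
After step 3: ants at (0,1),(1,4),(3,3)
  0 1 0 0 0
  0 0 0 0 1
  0 0 0 0 0
  0 0 0 2 0
After step 4: ants at (0,2),(0,4),(2,3)
  0 0 1 0 1
  0 0 0 0 0
  0 0 0 1 0
  0 0 0 1 0

0 0 1 0 1
0 0 0 0 0
0 0 0 1 0
0 0 0 1 0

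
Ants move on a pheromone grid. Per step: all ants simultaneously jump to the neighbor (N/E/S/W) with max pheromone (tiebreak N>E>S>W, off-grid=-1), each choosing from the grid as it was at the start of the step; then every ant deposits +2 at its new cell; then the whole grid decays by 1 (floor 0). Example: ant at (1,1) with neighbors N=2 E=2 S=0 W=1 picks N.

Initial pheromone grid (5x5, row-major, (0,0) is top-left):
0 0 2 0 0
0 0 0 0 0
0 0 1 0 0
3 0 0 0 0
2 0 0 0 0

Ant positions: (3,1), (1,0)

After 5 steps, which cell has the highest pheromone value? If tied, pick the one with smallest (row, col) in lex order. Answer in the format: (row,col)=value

Answer: (3,0)=4

Derivation:
Step 1: ant0:(3,1)->W->(3,0) | ant1:(1,0)->N->(0,0)
  grid max=4 at (3,0)
Step 2: ant0:(3,0)->S->(4,0) | ant1:(0,0)->E->(0,1)
  grid max=3 at (3,0)
Step 3: ant0:(4,0)->N->(3,0) | ant1:(0,1)->E->(0,2)
  grid max=4 at (3,0)
Step 4: ant0:(3,0)->S->(4,0) | ant1:(0,2)->E->(0,3)
  grid max=3 at (3,0)
Step 5: ant0:(4,0)->N->(3,0) | ant1:(0,3)->E->(0,4)
  grid max=4 at (3,0)
Final grid:
  0 0 0 0 1
  0 0 0 0 0
  0 0 0 0 0
  4 0 0 0 0
  1 0 0 0 0
Max pheromone 4 at (3,0)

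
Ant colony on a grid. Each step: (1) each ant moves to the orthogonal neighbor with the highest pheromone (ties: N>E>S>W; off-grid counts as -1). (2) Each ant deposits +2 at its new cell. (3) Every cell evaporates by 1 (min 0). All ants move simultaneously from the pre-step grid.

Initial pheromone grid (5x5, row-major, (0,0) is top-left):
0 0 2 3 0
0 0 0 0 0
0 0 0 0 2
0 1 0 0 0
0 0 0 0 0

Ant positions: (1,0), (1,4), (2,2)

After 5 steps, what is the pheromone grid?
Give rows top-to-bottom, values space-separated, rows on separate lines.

After step 1: ants at (0,0),(2,4),(1,2)
  1 0 1 2 0
  0 0 1 0 0
  0 0 0 0 3
  0 0 0 0 0
  0 0 0 0 0
After step 2: ants at (0,1),(1,4),(0,2)
  0 1 2 1 0
  0 0 0 0 1
  0 0 0 0 2
  0 0 0 0 0
  0 0 0 0 0
After step 3: ants at (0,2),(2,4),(0,3)
  0 0 3 2 0
  0 0 0 0 0
  0 0 0 0 3
  0 0 0 0 0
  0 0 0 0 0
After step 4: ants at (0,3),(1,4),(0,2)
  0 0 4 3 0
  0 0 0 0 1
  0 0 0 0 2
  0 0 0 0 0
  0 0 0 0 0
After step 5: ants at (0,2),(2,4),(0,3)
  0 0 5 4 0
  0 0 0 0 0
  0 0 0 0 3
  0 0 0 0 0
  0 0 0 0 0

0 0 5 4 0
0 0 0 0 0
0 0 0 0 3
0 0 0 0 0
0 0 0 0 0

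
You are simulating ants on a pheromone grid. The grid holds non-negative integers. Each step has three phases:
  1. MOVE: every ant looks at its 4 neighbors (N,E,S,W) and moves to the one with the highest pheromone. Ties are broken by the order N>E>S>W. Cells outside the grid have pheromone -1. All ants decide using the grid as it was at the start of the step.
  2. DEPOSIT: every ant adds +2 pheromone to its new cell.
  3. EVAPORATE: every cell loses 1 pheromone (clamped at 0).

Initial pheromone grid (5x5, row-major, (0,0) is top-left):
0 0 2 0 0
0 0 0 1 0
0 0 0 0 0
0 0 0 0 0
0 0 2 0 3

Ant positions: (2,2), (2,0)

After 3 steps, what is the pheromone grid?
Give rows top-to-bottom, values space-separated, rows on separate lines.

After step 1: ants at (1,2),(1,0)
  0 0 1 0 0
  1 0 1 0 0
  0 0 0 0 0
  0 0 0 0 0
  0 0 1 0 2
After step 2: ants at (0,2),(0,0)
  1 0 2 0 0
  0 0 0 0 0
  0 0 0 0 0
  0 0 0 0 0
  0 0 0 0 1
After step 3: ants at (0,3),(0,1)
  0 1 1 1 0
  0 0 0 0 0
  0 0 0 0 0
  0 0 0 0 0
  0 0 0 0 0

0 1 1 1 0
0 0 0 0 0
0 0 0 0 0
0 0 0 0 0
0 0 0 0 0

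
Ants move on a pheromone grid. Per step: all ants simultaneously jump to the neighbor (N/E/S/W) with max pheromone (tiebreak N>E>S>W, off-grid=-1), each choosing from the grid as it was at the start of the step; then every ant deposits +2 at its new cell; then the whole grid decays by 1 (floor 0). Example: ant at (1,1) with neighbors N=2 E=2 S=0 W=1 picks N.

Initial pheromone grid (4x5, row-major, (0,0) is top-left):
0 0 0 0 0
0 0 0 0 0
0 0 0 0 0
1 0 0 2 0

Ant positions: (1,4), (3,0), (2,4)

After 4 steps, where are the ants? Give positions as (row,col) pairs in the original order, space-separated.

Step 1: ant0:(1,4)->N->(0,4) | ant1:(3,0)->N->(2,0) | ant2:(2,4)->N->(1,4)
  grid max=1 at (0,4)
Step 2: ant0:(0,4)->S->(1,4) | ant1:(2,0)->N->(1,0) | ant2:(1,4)->N->(0,4)
  grid max=2 at (0,4)
Step 3: ant0:(1,4)->N->(0,4) | ant1:(1,0)->N->(0,0) | ant2:(0,4)->S->(1,4)
  grid max=3 at (0,4)
Step 4: ant0:(0,4)->S->(1,4) | ant1:(0,0)->E->(0,1) | ant2:(1,4)->N->(0,4)
  grid max=4 at (0,4)

(1,4) (0,1) (0,4)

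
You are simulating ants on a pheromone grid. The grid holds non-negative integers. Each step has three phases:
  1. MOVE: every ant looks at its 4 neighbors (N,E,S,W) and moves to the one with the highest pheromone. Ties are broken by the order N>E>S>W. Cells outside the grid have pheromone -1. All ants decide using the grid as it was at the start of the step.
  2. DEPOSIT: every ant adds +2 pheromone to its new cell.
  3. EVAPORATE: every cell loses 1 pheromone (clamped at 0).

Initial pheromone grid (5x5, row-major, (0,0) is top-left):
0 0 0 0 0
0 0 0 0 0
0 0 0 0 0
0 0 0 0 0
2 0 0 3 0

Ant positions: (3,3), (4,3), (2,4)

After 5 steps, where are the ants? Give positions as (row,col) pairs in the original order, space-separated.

Step 1: ant0:(3,3)->S->(4,3) | ant1:(4,3)->N->(3,3) | ant2:(2,4)->N->(1,4)
  grid max=4 at (4,3)
Step 2: ant0:(4,3)->N->(3,3) | ant1:(3,3)->S->(4,3) | ant2:(1,4)->N->(0,4)
  grid max=5 at (4,3)
Step 3: ant0:(3,3)->S->(4,3) | ant1:(4,3)->N->(3,3) | ant2:(0,4)->S->(1,4)
  grid max=6 at (4,3)
Step 4: ant0:(4,3)->N->(3,3) | ant1:(3,3)->S->(4,3) | ant2:(1,4)->N->(0,4)
  grid max=7 at (4,3)
Step 5: ant0:(3,3)->S->(4,3) | ant1:(4,3)->N->(3,3) | ant2:(0,4)->S->(1,4)
  grid max=8 at (4,3)

(4,3) (3,3) (1,4)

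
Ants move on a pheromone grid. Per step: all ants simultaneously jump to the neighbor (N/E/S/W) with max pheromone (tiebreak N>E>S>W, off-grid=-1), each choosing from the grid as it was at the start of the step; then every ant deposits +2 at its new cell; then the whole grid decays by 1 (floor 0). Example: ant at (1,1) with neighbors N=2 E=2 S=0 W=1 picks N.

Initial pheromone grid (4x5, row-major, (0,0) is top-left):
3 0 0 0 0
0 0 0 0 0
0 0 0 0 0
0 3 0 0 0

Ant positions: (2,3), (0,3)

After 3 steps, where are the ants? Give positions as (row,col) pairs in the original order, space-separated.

Step 1: ant0:(2,3)->N->(1,3) | ant1:(0,3)->E->(0,4)
  grid max=2 at (0,0)
Step 2: ant0:(1,3)->N->(0,3) | ant1:(0,4)->S->(1,4)
  grid max=1 at (0,0)
Step 3: ant0:(0,3)->E->(0,4) | ant1:(1,4)->N->(0,4)
  grid max=3 at (0,4)

(0,4) (0,4)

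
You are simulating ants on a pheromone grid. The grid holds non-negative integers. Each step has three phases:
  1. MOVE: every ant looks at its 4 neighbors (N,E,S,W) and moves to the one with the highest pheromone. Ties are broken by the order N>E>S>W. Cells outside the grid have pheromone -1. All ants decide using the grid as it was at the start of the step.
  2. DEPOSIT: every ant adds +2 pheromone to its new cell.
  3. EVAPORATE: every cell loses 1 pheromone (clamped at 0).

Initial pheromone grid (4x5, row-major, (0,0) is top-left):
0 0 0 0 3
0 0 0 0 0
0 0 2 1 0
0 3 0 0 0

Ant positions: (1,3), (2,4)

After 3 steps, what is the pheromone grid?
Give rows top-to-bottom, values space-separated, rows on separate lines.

After step 1: ants at (2,3),(2,3)
  0 0 0 0 2
  0 0 0 0 0
  0 0 1 4 0
  0 2 0 0 0
After step 2: ants at (2,2),(2,2)
  0 0 0 0 1
  0 0 0 0 0
  0 0 4 3 0
  0 1 0 0 0
After step 3: ants at (2,3),(2,3)
  0 0 0 0 0
  0 0 0 0 0
  0 0 3 6 0
  0 0 0 0 0

0 0 0 0 0
0 0 0 0 0
0 0 3 6 0
0 0 0 0 0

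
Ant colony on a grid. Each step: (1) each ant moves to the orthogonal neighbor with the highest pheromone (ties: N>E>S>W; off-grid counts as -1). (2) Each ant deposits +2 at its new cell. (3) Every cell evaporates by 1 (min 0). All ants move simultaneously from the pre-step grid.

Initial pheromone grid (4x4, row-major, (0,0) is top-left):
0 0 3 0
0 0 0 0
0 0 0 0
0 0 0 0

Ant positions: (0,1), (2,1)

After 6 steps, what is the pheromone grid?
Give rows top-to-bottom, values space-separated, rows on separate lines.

After step 1: ants at (0,2),(1,1)
  0 0 4 0
  0 1 0 0
  0 0 0 0
  0 0 0 0
After step 2: ants at (0,3),(0,1)
  0 1 3 1
  0 0 0 0
  0 0 0 0
  0 0 0 0
After step 3: ants at (0,2),(0,2)
  0 0 6 0
  0 0 0 0
  0 0 0 0
  0 0 0 0
After step 4: ants at (0,3),(0,3)
  0 0 5 3
  0 0 0 0
  0 0 0 0
  0 0 0 0
After step 5: ants at (0,2),(0,2)
  0 0 8 2
  0 0 0 0
  0 0 0 0
  0 0 0 0
After step 6: ants at (0,3),(0,3)
  0 0 7 5
  0 0 0 0
  0 0 0 0
  0 0 0 0

0 0 7 5
0 0 0 0
0 0 0 0
0 0 0 0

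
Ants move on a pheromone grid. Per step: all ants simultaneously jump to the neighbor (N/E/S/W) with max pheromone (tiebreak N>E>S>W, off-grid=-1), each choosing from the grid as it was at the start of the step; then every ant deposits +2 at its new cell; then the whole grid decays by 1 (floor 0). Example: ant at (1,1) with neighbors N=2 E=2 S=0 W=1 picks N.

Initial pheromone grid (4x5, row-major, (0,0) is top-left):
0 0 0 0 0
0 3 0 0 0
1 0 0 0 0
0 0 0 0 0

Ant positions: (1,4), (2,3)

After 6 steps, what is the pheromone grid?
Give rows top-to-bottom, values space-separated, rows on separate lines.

After step 1: ants at (0,4),(1,3)
  0 0 0 0 1
  0 2 0 1 0
  0 0 0 0 0
  0 0 0 0 0
After step 2: ants at (1,4),(0,3)
  0 0 0 1 0
  0 1 0 0 1
  0 0 0 0 0
  0 0 0 0 0
After step 3: ants at (0,4),(0,4)
  0 0 0 0 3
  0 0 0 0 0
  0 0 0 0 0
  0 0 0 0 0
After step 4: ants at (1,4),(1,4)
  0 0 0 0 2
  0 0 0 0 3
  0 0 0 0 0
  0 0 0 0 0
After step 5: ants at (0,4),(0,4)
  0 0 0 0 5
  0 0 0 0 2
  0 0 0 0 0
  0 0 0 0 0
After step 6: ants at (1,4),(1,4)
  0 0 0 0 4
  0 0 0 0 5
  0 0 0 0 0
  0 0 0 0 0

0 0 0 0 4
0 0 0 0 5
0 0 0 0 0
0 0 0 0 0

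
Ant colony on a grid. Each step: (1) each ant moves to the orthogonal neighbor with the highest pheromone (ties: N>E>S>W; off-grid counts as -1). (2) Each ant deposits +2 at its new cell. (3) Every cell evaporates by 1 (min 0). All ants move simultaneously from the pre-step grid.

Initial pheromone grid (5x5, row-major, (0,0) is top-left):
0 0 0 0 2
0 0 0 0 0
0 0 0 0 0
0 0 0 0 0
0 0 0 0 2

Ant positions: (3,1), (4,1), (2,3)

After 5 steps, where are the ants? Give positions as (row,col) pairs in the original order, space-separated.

Step 1: ant0:(3,1)->N->(2,1) | ant1:(4,1)->N->(3,1) | ant2:(2,3)->N->(1,3)
  grid max=1 at (0,4)
Step 2: ant0:(2,1)->S->(3,1) | ant1:(3,1)->N->(2,1) | ant2:(1,3)->N->(0,3)
  grid max=2 at (2,1)
Step 3: ant0:(3,1)->N->(2,1) | ant1:(2,1)->S->(3,1) | ant2:(0,3)->E->(0,4)
  grid max=3 at (2,1)
Step 4: ant0:(2,1)->S->(3,1) | ant1:(3,1)->N->(2,1) | ant2:(0,4)->S->(1,4)
  grid max=4 at (2,1)
Step 5: ant0:(3,1)->N->(2,1) | ant1:(2,1)->S->(3,1) | ant2:(1,4)->N->(0,4)
  grid max=5 at (2,1)

(2,1) (3,1) (0,4)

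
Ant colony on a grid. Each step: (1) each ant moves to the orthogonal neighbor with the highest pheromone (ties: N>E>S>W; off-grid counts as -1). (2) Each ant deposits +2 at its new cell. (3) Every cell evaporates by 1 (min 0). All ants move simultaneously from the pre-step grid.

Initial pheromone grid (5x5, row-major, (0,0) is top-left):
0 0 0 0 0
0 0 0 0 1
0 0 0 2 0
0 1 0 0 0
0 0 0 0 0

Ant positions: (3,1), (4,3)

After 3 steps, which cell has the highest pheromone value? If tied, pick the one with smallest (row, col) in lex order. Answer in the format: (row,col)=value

Answer: (0,1)=1

Derivation:
Step 1: ant0:(3,1)->N->(2,1) | ant1:(4,3)->N->(3,3)
  grid max=1 at (2,1)
Step 2: ant0:(2,1)->N->(1,1) | ant1:(3,3)->N->(2,3)
  grid max=2 at (2,3)
Step 3: ant0:(1,1)->N->(0,1) | ant1:(2,3)->N->(1,3)
  grid max=1 at (0,1)
Final grid:
  0 1 0 0 0
  0 0 0 1 0
  0 0 0 1 0
  0 0 0 0 0
  0 0 0 0 0
Max pheromone 1 at (0,1)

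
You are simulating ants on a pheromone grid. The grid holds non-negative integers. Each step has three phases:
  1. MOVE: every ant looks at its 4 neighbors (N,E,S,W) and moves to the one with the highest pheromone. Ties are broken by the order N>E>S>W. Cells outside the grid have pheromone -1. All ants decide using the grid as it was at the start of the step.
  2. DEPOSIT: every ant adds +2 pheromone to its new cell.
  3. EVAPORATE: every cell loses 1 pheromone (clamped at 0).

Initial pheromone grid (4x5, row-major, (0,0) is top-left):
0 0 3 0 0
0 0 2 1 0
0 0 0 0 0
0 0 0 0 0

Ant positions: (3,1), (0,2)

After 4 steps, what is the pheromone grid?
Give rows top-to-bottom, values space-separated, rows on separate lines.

After step 1: ants at (2,1),(1,2)
  0 0 2 0 0
  0 0 3 0 0
  0 1 0 0 0
  0 0 0 0 0
After step 2: ants at (1,1),(0,2)
  0 0 3 0 0
  0 1 2 0 0
  0 0 0 0 0
  0 0 0 0 0
After step 3: ants at (1,2),(1,2)
  0 0 2 0 0
  0 0 5 0 0
  0 0 0 0 0
  0 0 0 0 0
After step 4: ants at (0,2),(0,2)
  0 0 5 0 0
  0 0 4 0 0
  0 0 0 0 0
  0 0 0 0 0

0 0 5 0 0
0 0 4 0 0
0 0 0 0 0
0 0 0 0 0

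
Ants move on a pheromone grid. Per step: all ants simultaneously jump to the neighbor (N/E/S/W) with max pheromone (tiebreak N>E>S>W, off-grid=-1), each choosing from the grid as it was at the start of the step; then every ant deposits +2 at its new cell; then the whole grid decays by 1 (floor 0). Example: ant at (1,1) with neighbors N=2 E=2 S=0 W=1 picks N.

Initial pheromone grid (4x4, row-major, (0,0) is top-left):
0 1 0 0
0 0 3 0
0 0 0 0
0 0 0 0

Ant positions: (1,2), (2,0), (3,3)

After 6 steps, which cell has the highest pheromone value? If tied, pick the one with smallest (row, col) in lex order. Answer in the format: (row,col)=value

Step 1: ant0:(1,2)->N->(0,2) | ant1:(2,0)->N->(1,0) | ant2:(3,3)->N->(2,3)
  grid max=2 at (1,2)
Step 2: ant0:(0,2)->S->(1,2) | ant1:(1,0)->N->(0,0) | ant2:(2,3)->N->(1,3)
  grid max=3 at (1,2)
Step 3: ant0:(1,2)->E->(1,3) | ant1:(0,0)->E->(0,1) | ant2:(1,3)->W->(1,2)
  grid max=4 at (1,2)
Step 4: ant0:(1,3)->W->(1,2) | ant1:(0,1)->E->(0,2) | ant2:(1,2)->E->(1,3)
  grid max=5 at (1,2)
Step 5: ant0:(1,2)->E->(1,3) | ant1:(0,2)->S->(1,2) | ant2:(1,3)->W->(1,2)
  grid max=8 at (1,2)
Step 6: ant0:(1,3)->W->(1,2) | ant1:(1,2)->E->(1,3) | ant2:(1,2)->E->(1,3)
  grid max=9 at (1,2)
Final grid:
  0 0 0 0
  0 0 9 7
  0 0 0 0
  0 0 0 0
Max pheromone 9 at (1,2)

Answer: (1,2)=9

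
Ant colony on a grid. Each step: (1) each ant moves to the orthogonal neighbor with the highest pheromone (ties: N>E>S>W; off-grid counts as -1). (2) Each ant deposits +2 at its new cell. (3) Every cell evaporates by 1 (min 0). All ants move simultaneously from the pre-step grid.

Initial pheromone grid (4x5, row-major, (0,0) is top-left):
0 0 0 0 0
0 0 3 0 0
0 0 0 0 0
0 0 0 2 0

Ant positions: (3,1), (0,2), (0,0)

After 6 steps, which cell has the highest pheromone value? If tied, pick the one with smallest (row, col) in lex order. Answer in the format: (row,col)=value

Step 1: ant0:(3,1)->N->(2,1) | ant1:(0,2)->S->(1,2) | ant2:(0,0)->E->(0,1)
  grid max=4 at (1,2)
Step 2: ant0:(2,1)->N->(1,1) | ant1:(1,2)->N->(0,2) | ant2:(0,1)->E->(0,2)
  grid max=3 at (0,2)
Step 3: ant0:(1,1)->E->(1,2) | ant1:(0,2)->S->(1,2) | ant2:(0,2)->S->(1,2)
  grid max=8 at (1,2)
Step 4: ant0:(1,2)->N->(0,2) | ant1:(1,2)->N->(0,2) | ant2:(1,2)->N->(0,2)
  grid max=7 at (0,2)
Step 5: ant0:(0,2)->S->(1,2) | ant1:(0,2)->S->(1,2) | ant2:(0,2)->S->(1,2)
  grid max=12 at (1,2)
Step 6: ant0:(1,2)->N->(0,2) | ant1:(1,2)->N->(0,2) | ant2:(1,2)->N->(0,2)
  grid max=11 at (0,2)
Final grid:
  0 0 11 0 0
  0 0 11 0 0
  0 0 0 0 0
  0 0 0 0 0
Max pheromone 11 at (0,2)

Answer: (0,2)=11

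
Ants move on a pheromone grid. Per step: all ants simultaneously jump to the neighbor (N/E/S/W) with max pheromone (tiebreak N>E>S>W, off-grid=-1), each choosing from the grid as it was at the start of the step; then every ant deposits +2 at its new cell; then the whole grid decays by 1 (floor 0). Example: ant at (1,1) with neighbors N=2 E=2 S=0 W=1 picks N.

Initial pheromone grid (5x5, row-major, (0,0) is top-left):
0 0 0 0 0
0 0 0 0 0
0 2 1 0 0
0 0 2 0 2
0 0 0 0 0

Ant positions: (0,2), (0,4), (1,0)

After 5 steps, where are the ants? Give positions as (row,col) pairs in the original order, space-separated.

Step 1: ant0:(0,2)->E->(0,3) | ant1:(0,4)->S->(1,4) | ant2:(1,0)->N->(0,0)
  grid max=1 at (0,0)
Step 2: ant0:(0,3)->E->(0,4) | ant1:(1,4)->N->(0,4) | ant2:(0,0)->E->(0,1)
  grid max=3 at (0,4)
Step 3: ant0:(0,4)->S->(1,4) | ant1:(0,4)->S->(1,4) | ant2:(0,1)->E->(0,2)
  grid max=3 at (1,4)
Step 4: ant0:(1,4)->N->(0,4) | ant1:(1,4)->N->(0,4) | ant2:(0,2)->E->(0,3)
  grid max=5 at (0,4)
Step 5: ant0:(0,4)->S->(1,4) | ant1:(0,4)->S->(1,4) | ant2:(0,3)->E->(0,4)
  grid max=6 at (0,4)

(1,4) (1,4) (0,4)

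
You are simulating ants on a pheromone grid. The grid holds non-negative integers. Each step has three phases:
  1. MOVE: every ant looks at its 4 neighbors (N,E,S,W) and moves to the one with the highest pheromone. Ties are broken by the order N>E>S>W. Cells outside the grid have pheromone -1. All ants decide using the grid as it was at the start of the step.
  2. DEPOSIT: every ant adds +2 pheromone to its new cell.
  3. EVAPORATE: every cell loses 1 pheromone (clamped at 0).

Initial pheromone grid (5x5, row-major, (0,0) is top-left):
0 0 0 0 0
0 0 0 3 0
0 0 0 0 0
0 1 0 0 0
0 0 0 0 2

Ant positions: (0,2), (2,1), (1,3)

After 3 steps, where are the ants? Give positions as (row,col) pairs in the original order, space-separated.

Step 1: ant0:(0,2)->E->(0,3) | ant1:(2,1)->S->(3,1) | ant2:(1,3)->N->(0,3)
  grid max=3 at (0,3)
Step 2: ant0:(0,3)->S->(1,3) | ant1:(3,1)->N->(2,1) | ant2:(0,3)->S->(1,3)
  grid max=5 at (1,3)
Step 3: ant0:(1,3)->N->(0,3) | ant1:(2,1)->S->(3,1) | ant2:(1,3)->N->(0,3)
  grid max=5 at (0,3)

(0,3) (3,1) (0,3)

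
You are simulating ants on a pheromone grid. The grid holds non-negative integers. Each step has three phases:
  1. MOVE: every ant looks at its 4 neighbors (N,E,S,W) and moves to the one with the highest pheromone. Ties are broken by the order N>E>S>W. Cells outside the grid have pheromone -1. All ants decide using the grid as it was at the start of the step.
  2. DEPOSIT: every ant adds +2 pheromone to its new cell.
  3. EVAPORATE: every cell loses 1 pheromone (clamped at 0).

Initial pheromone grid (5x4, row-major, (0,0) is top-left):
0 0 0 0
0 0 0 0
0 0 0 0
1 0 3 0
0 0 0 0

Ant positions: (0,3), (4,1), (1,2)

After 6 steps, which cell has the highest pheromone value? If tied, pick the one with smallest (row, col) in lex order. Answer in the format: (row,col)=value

Answer: (0,3)=7

Derivation:
Step 1: ant0:(0,3)->S->(1,3) | ant1:(4,1)->N->(3,1) | ant2:(1,2)->N->(0,2)
  grid max=2 at (3,2)
Step 2: ant0:(1,3)->N->(0,3) | ant1:(3,1)->E->(3,2) | ant2:(0,2)->E->(0,3)
  grid max=3 at (0,3)
Step 3: ant0:(0,3)->S->(1,3) | ant1:(3,2)->N->(2,2) | ant2:(0,3)->S->(1,3)
  grid max=3 at (1,3)
Step 4: ant0:(1,3)->N->(0,3) | ant1:(2,2)->S->(3,2) | ant2:(1,3)->N->(0,3)
  grid max=5 at (0,3)
Step 5: ant0:(0,3)->S->(1,3) | ant1:(3,2)->N->(2,2) | ant2:(0,3)->S->(1,3)
  grid max=5 at (1,3)
Step 6: ant0:(1,3)->N->(0,3) | ant1:(2,2)->S->(3,2) | ant2:(1,3)->N->(0,3)
  grid max=7 at (0,3)
Final grid:
  0 0 0 7
  0 0 0 4
  0 0 0 0
  0 0 3 0
  0 0 0 0
Max pheromone 7 at (0,3)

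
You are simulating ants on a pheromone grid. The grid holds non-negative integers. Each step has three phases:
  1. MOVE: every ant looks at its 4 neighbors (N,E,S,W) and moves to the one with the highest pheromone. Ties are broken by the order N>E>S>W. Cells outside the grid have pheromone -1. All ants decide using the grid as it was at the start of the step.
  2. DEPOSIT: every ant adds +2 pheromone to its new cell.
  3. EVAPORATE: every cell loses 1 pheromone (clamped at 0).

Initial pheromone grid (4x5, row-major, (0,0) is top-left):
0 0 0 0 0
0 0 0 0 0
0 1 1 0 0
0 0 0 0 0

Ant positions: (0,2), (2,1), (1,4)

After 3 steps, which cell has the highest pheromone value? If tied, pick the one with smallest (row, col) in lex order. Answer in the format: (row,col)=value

Step 1: ant0:(0,2)->E->(0,3) | ant1:(2,1)->E->(2,2) | ant2:(1,4)->N->(0,4)
  grid max=2 at (2,2)
Step 2: ant0:(0,3)->E->(0,4) | ant1:(2,2)->N->(1,2) | ant2:(0,4)->W->(0,3)
  grid max=2 at (0,3)
Step 3: ant0:(0,4)->W->(0,3) | ant1:(1,2)->S->(2,2) | ant2:(0,3)->E->(0,4)
  grid max=3 at (0,3)
Final grid:
  0 0 0 3 3
  0 0 0 0 0
  0 0 2 0 0
  0 0 0 0 0
Max pheromone 3 at (0,3)

Answer: (0,3)=3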